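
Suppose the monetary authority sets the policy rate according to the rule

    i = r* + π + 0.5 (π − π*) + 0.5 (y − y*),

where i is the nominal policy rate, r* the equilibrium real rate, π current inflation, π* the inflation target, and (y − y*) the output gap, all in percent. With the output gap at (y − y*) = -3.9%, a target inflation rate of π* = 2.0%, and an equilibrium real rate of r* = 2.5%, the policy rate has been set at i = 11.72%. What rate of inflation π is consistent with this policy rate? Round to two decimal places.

8.11%

Collecting π: i = r* + (1 + 0.5) π − 0.5 π* + 0.5 (y − y*)
1.5 π = 11.72 − 2.5 + 0.5 × 2.0 − 0.5 × (-3.9) = 12.17
π = 12.17 / 1.5 = 8.11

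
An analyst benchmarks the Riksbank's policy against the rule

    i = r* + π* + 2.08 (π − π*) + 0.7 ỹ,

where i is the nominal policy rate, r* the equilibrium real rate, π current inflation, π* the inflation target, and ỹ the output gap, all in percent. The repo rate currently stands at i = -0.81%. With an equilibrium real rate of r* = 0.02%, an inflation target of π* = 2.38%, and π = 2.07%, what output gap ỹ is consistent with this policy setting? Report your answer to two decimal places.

0.7 ỹ = -0.81 − 0.02 − 2.38 − 2.08 × (2.07 − 2.38) = -2.5652
ỹ = -2.5652 / 0.7 = -3.66

-3.66%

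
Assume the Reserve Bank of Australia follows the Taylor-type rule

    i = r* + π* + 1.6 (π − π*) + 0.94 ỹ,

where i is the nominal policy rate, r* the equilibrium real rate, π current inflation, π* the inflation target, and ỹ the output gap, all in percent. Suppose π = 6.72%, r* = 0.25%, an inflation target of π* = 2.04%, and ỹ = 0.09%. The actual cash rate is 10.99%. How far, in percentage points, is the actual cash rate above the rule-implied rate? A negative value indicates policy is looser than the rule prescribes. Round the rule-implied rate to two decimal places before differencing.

1.13 pp

i = 0.25 + 2.04 + 1.6 × (6.72 − 2.04) + 0.94 × 0.09
   = 0.25 + 2.04 + 7.488 + 0.0846 = 9.86
Deviation = 10.99 − 9.86 = 1.13 pp.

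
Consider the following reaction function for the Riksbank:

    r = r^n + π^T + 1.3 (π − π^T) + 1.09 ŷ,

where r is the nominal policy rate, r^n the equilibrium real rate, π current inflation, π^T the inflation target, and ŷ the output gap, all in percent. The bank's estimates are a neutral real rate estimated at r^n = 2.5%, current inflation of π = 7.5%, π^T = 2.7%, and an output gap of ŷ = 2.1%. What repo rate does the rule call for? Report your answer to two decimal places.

13.73%

r = 2.5 + 2.7 + 1.3 × (7.5 − 2.7) + 1.09 × 2.1
   = 2.5 + 2.7 + 6.24 + 2.289 = 13.73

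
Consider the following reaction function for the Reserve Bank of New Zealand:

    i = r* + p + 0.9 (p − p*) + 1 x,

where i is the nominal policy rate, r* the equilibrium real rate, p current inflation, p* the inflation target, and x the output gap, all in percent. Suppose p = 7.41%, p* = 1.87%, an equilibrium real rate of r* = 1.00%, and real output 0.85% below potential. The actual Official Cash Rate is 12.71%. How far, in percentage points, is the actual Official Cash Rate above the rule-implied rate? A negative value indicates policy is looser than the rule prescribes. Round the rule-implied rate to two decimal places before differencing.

0.16 pp

Output 0.85% below potential → x = -0.85.
i = 1.00 + 7.41 + 0.9 × (7.41 − 1.87) + 1 × (-0.85)
   = 1.00 + 7.41 + 4.986 − 0.85 = 12.55
Deviation = 12.71 − 12.55 = 0.16 pp.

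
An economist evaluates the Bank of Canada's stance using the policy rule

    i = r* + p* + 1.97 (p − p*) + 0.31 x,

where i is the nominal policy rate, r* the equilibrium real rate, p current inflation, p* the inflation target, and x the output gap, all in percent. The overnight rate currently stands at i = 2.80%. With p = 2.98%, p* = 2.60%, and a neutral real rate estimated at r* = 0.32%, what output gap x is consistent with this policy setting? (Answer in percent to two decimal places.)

-2.80%

0.31 x = 2.80 − 0.32 − 2.60 − 1.97 × (2.98 − 2.60) = -0.8686
x = -0.8686 / 0.31 = -2.80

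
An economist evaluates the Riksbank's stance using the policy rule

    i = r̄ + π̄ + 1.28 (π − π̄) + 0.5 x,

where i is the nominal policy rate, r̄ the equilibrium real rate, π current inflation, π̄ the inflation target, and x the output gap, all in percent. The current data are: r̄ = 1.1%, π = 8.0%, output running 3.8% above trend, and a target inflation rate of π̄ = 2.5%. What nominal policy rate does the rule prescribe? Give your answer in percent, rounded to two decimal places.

12.54%

Output 3.8% above potential → x = 3.8.
i = 1.1 + 2.5 + 1.28 × (8.0 − 2.5) + 0.5 × 3.8
   = 1.1 + 2.5 + 7.04 + 1.9 = 12.54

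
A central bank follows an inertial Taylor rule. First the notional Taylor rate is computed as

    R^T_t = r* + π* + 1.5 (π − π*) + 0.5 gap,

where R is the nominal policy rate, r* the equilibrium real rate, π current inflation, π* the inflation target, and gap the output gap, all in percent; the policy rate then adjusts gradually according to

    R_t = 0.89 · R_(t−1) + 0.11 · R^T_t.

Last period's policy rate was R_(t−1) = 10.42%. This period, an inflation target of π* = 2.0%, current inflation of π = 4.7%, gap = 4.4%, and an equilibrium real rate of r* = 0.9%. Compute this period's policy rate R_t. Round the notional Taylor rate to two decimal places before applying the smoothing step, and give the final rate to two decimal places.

10.28%

R^T_t = 0.9 + 2.0 + 1.5 × (4.7 − 2.0) + 0.5 × 4.4
   = 0.9 + 2 + 4.05 + 2.2 = 9.15
R_t = 0.89 × 10.42 + 0.11 × 9.15 = 9.2738 + 1.0065 = 10.28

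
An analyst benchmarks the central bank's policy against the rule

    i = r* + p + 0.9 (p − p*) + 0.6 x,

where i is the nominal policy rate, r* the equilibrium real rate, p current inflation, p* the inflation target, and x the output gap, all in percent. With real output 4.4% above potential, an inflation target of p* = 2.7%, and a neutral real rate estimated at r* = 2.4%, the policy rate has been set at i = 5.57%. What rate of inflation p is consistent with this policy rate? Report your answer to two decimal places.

Output 4.4% above potential → x = 4.4.
Collecting p: i = r* + (1 + 0.9) p − 0.9 p* + 0.6 x
1.9 p = 5.57 − 2.4 + 0.9 × 2.7 − 0.6 × 4.4 = 2.96
p = 2.96 / 1.9 = 1.56

1.56%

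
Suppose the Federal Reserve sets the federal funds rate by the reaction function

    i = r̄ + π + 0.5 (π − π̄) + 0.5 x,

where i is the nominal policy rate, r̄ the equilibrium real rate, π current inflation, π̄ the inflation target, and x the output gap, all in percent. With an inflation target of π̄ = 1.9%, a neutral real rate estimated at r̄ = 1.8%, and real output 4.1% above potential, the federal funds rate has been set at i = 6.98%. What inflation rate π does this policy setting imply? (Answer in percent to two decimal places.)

2.72%

Output 4.1% above potential → x = 4.1.
Collecting π: i = r̄ + (1 + 0.5) π − 0.5 π̄ + 0.5 x
1.5 π = 6.98 − 1.8 + 0.5 × 1.9 − 0.5 × 4.1 = 4.08
π = 4.08 / 1.5 = 2.72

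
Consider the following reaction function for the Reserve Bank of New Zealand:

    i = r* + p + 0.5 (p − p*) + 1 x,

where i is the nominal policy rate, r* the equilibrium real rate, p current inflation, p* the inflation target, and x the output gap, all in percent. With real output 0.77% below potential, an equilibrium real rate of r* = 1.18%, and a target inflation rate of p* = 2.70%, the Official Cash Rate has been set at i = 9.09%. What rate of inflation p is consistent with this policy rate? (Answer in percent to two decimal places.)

Output 0.77% below potential → x = -0.77.
Collecting p: i = r* + (1 + 0.5) p − 0.5 p* + 1 x
1.5 p = 9.09 − 1.18 + 0.5 × 2.70 − 1 × (-0.77) = 10.03
p = 10.03 / 1.5 = 6.69

6.69%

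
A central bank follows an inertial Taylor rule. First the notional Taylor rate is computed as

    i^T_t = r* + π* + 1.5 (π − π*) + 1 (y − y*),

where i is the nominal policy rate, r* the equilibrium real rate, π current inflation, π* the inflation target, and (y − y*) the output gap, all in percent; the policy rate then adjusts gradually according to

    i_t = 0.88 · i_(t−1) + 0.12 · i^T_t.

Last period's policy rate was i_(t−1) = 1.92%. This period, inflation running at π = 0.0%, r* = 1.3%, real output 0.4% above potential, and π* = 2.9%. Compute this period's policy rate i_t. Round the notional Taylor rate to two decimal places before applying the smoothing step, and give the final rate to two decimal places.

Output 0.4% above potential → (y − y*) = 0.4.
i^T_t = 1.3 + 2.9 + 1.5 × (0.0 − 2.9) + 1 × 0.4
   = 1.3 + 2.9 − 4.35 + 0.4 = 0.25
i_t = 0.88 × 1.92 + 0.12 × 0.25 = 1.6896 + 0.03 = 1.72

1.72%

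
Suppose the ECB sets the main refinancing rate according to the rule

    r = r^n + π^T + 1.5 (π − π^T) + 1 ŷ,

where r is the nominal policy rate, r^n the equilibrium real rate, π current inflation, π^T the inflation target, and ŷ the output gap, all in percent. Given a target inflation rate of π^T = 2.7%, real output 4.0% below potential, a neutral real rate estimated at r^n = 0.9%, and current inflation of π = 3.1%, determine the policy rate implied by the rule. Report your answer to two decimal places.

Output 4.0% below potential → ŷ = -4.0.
r = 0.9 + 2.7 + 1.5 × (3.1 − 2.7) + 1 × (-4.0)
   = 0.9 + 2.7 + 0.6 − 4 = 0.20

0.20%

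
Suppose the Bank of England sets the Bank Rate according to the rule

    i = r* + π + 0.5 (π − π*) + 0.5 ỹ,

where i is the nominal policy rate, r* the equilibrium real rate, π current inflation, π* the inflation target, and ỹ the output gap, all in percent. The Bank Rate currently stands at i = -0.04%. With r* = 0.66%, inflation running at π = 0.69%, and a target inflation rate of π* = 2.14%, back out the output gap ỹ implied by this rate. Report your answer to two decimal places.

0.5 ỹ = -0.04 − 0.66 − 0.69 − 0.5 × (0.69 − 2.14) = -0.665
ỹ = -0.665 / 0.5 = -1.33

-1.33%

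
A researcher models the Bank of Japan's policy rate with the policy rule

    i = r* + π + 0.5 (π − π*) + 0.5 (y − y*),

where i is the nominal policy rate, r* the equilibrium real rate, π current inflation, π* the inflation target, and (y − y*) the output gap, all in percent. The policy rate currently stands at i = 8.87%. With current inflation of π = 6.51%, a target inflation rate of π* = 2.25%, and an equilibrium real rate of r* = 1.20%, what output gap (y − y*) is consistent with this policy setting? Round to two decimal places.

-1.94%

0.5 (y − y*) = 8.87 − 1.20 − 6.51 − 0.5 × (6.51 − 2.25) = -0.97
(y − y*) = -0.97 / 0.5 = -1.94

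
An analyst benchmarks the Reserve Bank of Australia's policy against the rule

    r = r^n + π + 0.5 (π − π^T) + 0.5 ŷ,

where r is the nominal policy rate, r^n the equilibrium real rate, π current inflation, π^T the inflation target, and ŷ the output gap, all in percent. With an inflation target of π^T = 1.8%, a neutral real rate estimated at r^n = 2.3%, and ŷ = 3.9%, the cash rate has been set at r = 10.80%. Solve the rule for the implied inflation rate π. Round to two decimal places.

4.97%

Collecting π: r = r^n + (1 + 0.5) π − 0.5 π^T + 0.5 ŷ
1.5 π = 10.80 − 2.3 + 0.5 × 1.8 − 0.5 × 3.9 = 7.45
π = 7.45 / 1.5 = 4.97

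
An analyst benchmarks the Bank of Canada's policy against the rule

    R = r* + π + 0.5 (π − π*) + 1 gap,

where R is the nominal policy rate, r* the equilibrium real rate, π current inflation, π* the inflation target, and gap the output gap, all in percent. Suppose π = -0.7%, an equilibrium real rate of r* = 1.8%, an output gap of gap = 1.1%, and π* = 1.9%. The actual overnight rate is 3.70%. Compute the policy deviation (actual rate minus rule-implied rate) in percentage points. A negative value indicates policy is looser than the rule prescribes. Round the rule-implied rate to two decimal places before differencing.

2.80 pp

R = 1.8 + (-0.7) + 0.5 × (-0.7 − 1.9) + 1 × 1.1
   = 1.8 − 0.7 − 1.3 + 1.1 = 0.90
Deviation = 3.70 − 0.90 = 2.80 pp.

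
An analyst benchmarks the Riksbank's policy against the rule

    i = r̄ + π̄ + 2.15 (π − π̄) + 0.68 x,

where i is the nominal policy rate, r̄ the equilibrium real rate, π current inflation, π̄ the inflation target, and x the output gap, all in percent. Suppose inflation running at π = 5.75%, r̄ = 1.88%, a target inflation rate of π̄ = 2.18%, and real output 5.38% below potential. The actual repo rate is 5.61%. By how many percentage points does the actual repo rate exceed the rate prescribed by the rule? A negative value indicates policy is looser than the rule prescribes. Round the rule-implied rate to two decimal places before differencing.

Output 5.38% below potential → x = -5.38.
i = 1.88 + 2.18 + 2.15 × (5.75 − 2.18) + 0.68 × (-5.38)
   = 1.88 + 2.18 + 7.6755 − 3.6584 = 8.08
Deviation = 5.61 − 8.08 = -2.47 pp.

-2.47 pp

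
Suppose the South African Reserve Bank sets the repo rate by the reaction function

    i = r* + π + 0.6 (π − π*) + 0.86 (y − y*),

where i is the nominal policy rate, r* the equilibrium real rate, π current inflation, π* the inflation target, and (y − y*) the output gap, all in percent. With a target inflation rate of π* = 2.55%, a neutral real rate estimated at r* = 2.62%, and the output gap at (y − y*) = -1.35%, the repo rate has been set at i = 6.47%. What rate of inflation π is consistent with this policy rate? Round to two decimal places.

Collecting π: i = r* + (1 + 0.6) π − 0.6 π* + 0.86 (y − y*)
1.6 π = 6.47 − 2.62 + 0.6 × 2.55 − 0.86 × (-1.35) = 6.541
π = 6.541 / 1.6 = 4.09

4.09%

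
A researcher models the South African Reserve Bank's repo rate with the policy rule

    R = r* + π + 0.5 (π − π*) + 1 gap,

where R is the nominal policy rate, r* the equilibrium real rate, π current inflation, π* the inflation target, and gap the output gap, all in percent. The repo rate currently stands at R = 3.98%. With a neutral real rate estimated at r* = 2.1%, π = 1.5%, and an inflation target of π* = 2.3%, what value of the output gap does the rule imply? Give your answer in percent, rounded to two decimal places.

0.78%

1 gap = 3.98 − 2.1 − 1.5 − 0.5 × (1.5 − 2.3) = 0.78
gap = 0.78 / 1 = 0.78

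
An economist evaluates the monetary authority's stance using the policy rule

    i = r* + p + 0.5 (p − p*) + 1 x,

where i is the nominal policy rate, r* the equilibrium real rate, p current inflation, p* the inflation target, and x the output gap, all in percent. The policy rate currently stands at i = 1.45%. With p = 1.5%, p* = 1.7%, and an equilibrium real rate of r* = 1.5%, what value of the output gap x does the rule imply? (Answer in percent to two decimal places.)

1 x = 1.45 − 1.5 − 1.5 − 0.5 × (1.5 − 1.7) = -1.45
x = -1.45 / 1 = -1.45

-1.45%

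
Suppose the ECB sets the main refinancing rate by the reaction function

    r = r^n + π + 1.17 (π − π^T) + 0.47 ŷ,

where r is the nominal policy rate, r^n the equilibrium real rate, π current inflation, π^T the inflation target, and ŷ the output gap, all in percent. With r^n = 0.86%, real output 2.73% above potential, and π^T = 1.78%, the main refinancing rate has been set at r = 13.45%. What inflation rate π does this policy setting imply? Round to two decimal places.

6.17%

Output 2.73% above potential → ŷ = 2.73.
Collecting π: r = r^n + (1 + 1.17) π − 1.17 π^T + 0.47 ŷ
2.17 π = 13.45 − 0.86 + 1.17 × 1.78 − 0.47 × 2.73 = 13.3895
π = 13.3895 / 2.17 = 6.17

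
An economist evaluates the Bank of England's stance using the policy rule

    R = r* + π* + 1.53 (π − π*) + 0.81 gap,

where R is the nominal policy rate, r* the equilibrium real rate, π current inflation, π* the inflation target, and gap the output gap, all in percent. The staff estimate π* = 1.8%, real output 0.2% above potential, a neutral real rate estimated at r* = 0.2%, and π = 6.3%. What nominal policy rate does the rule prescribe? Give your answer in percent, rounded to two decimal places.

Output 0.2% above potential → gap = 0.2.
R = 0.2 + 1.8 + 1.53 × (6.3 − 1.8) + 0.81 × 0.2
   = 0.2 + 1.8 + 6.885 + 0.162 = 9.05

9.05%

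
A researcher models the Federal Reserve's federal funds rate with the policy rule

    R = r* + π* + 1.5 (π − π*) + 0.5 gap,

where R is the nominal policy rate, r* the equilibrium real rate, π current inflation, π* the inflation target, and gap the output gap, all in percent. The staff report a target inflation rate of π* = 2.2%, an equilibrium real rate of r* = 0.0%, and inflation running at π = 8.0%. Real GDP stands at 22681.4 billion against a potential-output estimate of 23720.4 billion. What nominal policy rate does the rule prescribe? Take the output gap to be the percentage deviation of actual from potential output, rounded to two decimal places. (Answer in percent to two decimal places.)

8.71%

Output gap = 100 × (22681.4 − 23720.4) / 23720.4 = -4.38%.
R = 0.00 + 2.20 + 1.5 × (8.00 − 2.20) + 0.5 × (-4.38)
   = 0.00 + 2.2 + 8.7 − 2.19 = 8.71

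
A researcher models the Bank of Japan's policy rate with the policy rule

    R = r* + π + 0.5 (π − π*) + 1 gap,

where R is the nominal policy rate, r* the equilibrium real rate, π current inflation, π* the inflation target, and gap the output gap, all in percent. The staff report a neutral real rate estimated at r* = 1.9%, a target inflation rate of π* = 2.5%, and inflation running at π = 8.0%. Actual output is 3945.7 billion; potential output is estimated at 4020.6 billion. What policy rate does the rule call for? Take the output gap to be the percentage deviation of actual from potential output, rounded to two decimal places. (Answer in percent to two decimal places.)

Output gap = 100 × (3945.7 − 4020.6) / 4020.6 = -1.86%.
R = 1.90 + 8.00 + 0.5 × (8.00 − 2.50) + 1 × (-1.86)
   = 1.90 + 8 + 2.75 − 1.86 = 10.79

10.79%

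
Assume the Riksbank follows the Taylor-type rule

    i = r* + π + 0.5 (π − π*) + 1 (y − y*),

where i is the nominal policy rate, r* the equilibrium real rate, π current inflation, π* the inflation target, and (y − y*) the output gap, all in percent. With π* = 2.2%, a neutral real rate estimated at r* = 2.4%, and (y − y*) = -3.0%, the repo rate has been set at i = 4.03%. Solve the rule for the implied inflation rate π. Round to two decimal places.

3.82%

Collecting π: i = r* + (1 + 0.5) π − 0.5 π* + 1 (y − y*)
1.5 π = 4.03 − 2.4 + 0.5 × 2.2 − 1 × (-3.0) = 5.73
π = 5.73 / 1.5 = 3.82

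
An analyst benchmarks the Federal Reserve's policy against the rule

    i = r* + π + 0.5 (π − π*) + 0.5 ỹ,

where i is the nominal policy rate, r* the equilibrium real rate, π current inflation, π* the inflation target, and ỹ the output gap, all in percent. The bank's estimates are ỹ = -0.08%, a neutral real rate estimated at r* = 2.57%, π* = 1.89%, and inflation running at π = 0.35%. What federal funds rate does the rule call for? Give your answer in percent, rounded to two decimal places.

2.11%

i = 2.57 + 0.35 + 0.5 × (0.35 − 1.89) + 0.5 × (-0.08)
   = 2.57 + 0.35 − 0.77 − 0.04 = 2.11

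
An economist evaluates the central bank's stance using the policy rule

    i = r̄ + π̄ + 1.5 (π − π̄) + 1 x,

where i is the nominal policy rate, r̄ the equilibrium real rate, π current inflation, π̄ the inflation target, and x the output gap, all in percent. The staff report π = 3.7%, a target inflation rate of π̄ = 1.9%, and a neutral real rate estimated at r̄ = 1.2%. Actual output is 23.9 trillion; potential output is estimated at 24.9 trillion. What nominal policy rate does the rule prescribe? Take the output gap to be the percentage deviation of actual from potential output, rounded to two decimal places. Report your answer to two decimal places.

1.78%

Output gap = 100 × (23.9 − 24.9) / 24.9 = -4.02%.
i = 1.20 + 1.90 + 1.5 × (3.70 − 1.90) + 1 × (-4.02)
   = 1.20 + 1.9 + 2.7 − 4.02 = 1.78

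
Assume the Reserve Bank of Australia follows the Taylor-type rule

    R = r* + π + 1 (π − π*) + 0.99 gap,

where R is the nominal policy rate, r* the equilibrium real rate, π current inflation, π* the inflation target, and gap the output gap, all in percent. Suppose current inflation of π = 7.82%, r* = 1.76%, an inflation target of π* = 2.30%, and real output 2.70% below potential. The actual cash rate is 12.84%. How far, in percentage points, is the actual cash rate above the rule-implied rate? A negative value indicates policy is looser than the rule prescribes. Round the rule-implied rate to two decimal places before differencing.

0.41 pp

Output 2.70% below potential → gap = -2.70.
R = 1.76 + 7.82 + 1 × (7.82 − 2.30) + 0.99 × (-2.70)
   = 1.76 + 7.82 + 5.52 − 2.673 = 12.43
Deviation = 12.84 − 12.43 = 0.41 pp.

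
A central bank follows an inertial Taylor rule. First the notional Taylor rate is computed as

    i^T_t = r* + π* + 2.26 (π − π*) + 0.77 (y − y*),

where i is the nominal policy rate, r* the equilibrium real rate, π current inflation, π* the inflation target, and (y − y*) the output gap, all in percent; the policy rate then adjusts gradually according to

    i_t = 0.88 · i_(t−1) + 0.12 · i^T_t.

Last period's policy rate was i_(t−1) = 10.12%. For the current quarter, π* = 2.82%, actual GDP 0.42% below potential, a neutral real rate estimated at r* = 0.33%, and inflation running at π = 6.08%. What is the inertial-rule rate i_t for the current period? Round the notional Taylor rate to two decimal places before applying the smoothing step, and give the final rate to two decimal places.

10.13%

Output 0.42% below potential → (y − y*) = -0.42.
i^T_t = 0.33 + 2.82 + 2.26 × (6.08 − 2.82) + 0.77 × (-0.42)
   = 0.33 + 2.82 + 7.3676 − 0.3234 = 10.19
i_t = 0.88 × 10.12 + 0.12 × 10.19 = 8.9056 + 1.2228 = 10.13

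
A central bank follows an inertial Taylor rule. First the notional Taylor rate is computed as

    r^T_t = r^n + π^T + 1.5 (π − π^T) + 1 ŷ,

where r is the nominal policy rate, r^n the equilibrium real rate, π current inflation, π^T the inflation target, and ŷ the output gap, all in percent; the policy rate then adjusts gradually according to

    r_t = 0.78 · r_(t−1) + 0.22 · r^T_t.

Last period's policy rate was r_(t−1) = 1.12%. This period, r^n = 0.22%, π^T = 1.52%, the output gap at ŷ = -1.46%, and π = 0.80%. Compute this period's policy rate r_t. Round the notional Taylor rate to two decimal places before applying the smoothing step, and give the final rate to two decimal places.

r^T_t = 0.22 + 1.52 + 1.5 × (0.80 − 1.52) + 1 × (-1.46)
   = 0.22 + 1.52 − 1.08 − 1.46 = -0.80
r_t = 0.78 × 1.12 + 0.22 × (-0.80) = 0.8736 − 0.176 = 0.70

0.70%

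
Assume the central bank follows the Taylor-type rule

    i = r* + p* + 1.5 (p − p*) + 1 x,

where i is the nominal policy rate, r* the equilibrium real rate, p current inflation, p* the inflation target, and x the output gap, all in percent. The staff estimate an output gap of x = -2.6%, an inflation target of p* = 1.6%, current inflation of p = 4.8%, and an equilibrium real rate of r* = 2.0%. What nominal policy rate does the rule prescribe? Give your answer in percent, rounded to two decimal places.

i = 2.0 + 1.6 + 1.5 × (4.8 − 1.6) + 1 × (-2.6)
   = 2.0 + 1.6 + 4.8 − 2.6 = 5.80

5.80%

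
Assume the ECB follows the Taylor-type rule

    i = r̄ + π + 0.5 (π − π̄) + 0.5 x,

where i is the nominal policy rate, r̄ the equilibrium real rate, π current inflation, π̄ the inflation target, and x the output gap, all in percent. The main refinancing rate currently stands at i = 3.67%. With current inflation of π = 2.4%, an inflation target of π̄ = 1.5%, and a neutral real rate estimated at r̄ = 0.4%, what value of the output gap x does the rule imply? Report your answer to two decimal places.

0.5 x = 3.67 − 0.4 − 2.4 − 0.5 × (2.4 − 1.5) = 0.42
x = 0.42 / 0.5 = 0.84

0.84%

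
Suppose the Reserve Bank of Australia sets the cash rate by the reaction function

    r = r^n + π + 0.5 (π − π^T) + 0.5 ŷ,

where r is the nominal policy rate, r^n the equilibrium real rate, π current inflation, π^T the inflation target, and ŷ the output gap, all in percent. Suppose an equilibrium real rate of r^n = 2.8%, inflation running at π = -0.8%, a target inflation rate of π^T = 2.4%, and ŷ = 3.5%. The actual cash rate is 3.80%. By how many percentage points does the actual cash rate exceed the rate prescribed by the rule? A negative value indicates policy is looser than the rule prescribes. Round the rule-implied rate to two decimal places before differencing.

1.65 pp

r = 2.8 + (-0.8) + 0.5 × (-0.8 − 2.4) + 0.5 × 3.5
   = 2.8 − 0.8 − 1.6 + 1.75 = 2.15
Deviation = 3.80 − 2.15 = 1.65 pp.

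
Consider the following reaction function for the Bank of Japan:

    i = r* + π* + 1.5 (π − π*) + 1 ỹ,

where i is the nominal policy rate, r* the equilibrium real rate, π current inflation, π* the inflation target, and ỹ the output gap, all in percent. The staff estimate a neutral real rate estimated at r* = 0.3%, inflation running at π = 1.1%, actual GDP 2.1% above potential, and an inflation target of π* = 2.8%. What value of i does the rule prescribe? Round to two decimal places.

Output 2.1% above potential → ỹ = 2.1.
i = 0.3 + 2.8 + 1.5 × (1.1 − 2.8) + 1 × 2.1
   = 0.3 + 2.8 − 2.55 + 2.1 = 2.65

2.65%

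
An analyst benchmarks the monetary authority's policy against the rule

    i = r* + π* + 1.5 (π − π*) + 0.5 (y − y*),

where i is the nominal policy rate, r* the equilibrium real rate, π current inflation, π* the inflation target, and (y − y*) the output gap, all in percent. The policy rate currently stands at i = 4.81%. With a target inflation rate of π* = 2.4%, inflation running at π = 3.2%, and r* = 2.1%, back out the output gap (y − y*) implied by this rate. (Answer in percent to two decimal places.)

0.5 (y − y*) = 4.81 − 2.1 − 2.4 − 1.5 × (3.2 − 2.4) = -0.89
(y − y*) = -0.89 / 0.5 = -1.78

-1.78%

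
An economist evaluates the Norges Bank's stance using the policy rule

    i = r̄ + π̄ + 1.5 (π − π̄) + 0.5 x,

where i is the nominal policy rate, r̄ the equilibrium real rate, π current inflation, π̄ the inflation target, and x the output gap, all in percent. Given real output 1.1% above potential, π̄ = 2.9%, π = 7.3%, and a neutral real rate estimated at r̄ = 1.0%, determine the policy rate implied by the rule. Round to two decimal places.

Output 1.1% above potential → x = 1.1.
i = 1.0 + 2.9 + 1.5 × (7.3 − 2.9) + 0.5 × 1.1
   = 1.0 + 2.9 + 6.6 + 0.55 = 11.05

11.05%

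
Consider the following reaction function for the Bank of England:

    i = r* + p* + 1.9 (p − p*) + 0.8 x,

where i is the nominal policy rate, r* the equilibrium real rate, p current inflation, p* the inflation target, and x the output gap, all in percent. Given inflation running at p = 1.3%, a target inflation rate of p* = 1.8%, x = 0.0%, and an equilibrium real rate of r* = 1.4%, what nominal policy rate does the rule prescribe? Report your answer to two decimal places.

2.25%

i = 1.4 + 1.8 + 1.9 × (1.3 − 1.8) + 0.8 × 0.0
   = 1.4 + 1.8 − 0.95 + 0 = 2.25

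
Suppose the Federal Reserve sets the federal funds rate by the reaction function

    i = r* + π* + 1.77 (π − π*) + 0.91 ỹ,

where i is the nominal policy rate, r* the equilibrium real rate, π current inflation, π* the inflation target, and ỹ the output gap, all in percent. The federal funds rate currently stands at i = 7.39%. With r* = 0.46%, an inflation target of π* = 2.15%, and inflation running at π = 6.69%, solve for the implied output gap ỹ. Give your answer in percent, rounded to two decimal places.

0.91 ỹ = 7.39 − 0.46 − 2.15 − 1.77 × (6.69 − 2.15) = -3.2558
ỹ = -3.2558 / 0.91 = -3.58

-3.58%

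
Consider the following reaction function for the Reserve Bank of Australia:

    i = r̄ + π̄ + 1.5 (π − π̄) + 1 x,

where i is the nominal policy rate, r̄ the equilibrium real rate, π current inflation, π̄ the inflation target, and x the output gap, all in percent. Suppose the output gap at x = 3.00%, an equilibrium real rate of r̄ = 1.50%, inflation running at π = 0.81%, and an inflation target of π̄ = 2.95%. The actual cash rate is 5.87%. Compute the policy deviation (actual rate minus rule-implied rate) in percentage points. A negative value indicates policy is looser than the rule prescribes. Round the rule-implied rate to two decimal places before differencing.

i = 1.50 + 2.95 + 1.5 × (0.81 − 2.95) + 1 × 3.00
   = 1.50 + 2.95 − 3.21 + 3 = 4.24
Deviation = 5.87 − 4.24 = 1.63 pp.

1.63 pp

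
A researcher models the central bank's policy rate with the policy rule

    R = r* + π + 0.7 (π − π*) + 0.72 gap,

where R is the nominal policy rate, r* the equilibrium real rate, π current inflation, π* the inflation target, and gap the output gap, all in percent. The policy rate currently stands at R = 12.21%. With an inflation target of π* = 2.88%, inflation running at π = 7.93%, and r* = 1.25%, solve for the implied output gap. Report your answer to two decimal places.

-0.70%

0.72 gap = 12.21 − 1.25 − 7.93 − 0.7 × (7.93 − 2.88) = -0.505
gap = -0.505 / 0.72 = -0.70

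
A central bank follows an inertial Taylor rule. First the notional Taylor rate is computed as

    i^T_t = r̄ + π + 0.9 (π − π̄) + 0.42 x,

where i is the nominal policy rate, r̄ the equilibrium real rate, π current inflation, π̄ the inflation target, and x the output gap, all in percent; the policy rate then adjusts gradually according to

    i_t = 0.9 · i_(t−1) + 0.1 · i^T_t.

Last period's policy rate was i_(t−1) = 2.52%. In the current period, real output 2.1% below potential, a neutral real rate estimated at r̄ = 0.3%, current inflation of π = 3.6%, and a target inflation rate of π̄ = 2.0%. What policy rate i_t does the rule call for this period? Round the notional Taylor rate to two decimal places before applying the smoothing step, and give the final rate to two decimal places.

Output 2.1% below potential → x = -2.1.
i^T_t = 0.3 + 3.6 + 0.9 × (3.6 − 2.0) + 0.42 × (-2.1)
   = 0.3 + 3.6 + 1.44 − 0.882 = 4.46
i_t = 0.9 × 2.52 + 0.1 × 4.46 = 2.268 + 0.446 = 2.71

2.71%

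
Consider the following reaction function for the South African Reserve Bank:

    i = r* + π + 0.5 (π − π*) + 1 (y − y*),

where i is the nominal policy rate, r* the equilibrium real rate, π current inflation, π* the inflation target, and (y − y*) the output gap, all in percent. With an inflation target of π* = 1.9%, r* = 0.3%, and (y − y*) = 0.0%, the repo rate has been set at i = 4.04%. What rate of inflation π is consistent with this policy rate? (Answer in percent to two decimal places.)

3.13%

Collecting π: i = r* + (1 + 0.5) π − 0.5 π* + 1 (y − y*)
1.5 π = 4.04 − 0.3 + 0.5 × 1.9 − 1 × 0.0 = 4.69
π = 4.69 / 1.5 = 3.13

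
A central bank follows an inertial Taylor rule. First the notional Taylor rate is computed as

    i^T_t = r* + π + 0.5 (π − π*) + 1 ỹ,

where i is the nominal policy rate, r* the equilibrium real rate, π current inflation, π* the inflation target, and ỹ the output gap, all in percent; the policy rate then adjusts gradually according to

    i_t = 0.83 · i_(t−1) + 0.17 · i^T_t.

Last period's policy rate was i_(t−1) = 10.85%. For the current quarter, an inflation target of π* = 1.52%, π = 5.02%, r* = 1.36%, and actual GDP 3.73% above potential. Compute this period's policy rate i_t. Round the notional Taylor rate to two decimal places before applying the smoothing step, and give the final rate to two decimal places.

11.02%

Output 3.73% above potential → ỹ = 3.73.
i^T_t = 1.36 + 5.02 + 0.5 × (5.02 − 1.52) + 1 × 3.73
   = 1.36 + 5.02 + 1.75 + 3.73 = 11.86
i_t = 0.83 × 10.85 + 0.17 × 11.86 = 9.0055 + 2.0162 = 11.02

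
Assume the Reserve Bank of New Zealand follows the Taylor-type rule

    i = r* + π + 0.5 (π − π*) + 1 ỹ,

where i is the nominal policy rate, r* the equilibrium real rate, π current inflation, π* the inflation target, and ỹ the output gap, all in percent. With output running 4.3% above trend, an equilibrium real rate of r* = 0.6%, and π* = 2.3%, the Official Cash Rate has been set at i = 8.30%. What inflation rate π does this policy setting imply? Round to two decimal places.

Output 4.3% above potential → ỹ = 4.3.
Collecting π: i = r* + (1 + 0.5) π − 0.5 π* + 1 ỹ
1.5 π = 8.30 − 0.6 + 0.5 × 2.3 − 1 × 4.3 = 4.55
π = 4.55 / 1.5 = 3.03

3.03%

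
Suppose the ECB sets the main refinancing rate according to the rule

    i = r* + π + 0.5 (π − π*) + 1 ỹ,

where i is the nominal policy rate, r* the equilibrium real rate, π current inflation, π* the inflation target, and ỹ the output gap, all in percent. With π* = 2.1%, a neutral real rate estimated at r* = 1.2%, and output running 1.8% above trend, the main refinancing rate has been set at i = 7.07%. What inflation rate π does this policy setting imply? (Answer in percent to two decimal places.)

3.41%

Output 1.8% above potential → ỹ = 1.8.
Collecting π: i = r* + (1 + 0.5) π − 0.5 π* + 1 ỹ
1.5 π = 7.07 − 1.2 + 0.5 × 2.1 − 1 × 1.8 = 5.12
π = 5.12 / 1.5 = 3.41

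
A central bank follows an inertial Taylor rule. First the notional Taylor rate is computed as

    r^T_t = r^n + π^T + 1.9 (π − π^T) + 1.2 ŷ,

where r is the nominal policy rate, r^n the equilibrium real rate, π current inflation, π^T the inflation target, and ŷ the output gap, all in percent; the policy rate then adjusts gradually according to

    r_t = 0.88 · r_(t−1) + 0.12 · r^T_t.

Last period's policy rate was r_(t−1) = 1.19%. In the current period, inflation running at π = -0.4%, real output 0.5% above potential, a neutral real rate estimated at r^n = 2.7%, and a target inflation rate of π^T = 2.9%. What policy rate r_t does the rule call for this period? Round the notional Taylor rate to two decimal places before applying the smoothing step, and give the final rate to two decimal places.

1.04%

Output 0.5% above potential → ŷ = 0.5.
r^T_t = 2.7 + 2.9 + 1.9 × (-0.4 − 2.9) + 1.2 × 0.5
   = 2.7 + 2.9 − 6.27 + 0.6 = -0.07
r_t = 0.88 × 1.19 + 0.12 × (-0.07) = 1.0472 − 0.0084 = 1.04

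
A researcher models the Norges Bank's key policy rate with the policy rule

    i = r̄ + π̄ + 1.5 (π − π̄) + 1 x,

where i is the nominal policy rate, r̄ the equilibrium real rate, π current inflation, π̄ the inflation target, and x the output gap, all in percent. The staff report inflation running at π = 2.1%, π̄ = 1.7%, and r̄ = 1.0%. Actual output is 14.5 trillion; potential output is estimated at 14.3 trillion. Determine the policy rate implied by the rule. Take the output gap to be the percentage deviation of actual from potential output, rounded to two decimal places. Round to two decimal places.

4.70%

Output gap = 100 × (14.5 − 14.3) / 14.3 = 1.40%.
i = 1.00 + 1.70 + 1.5 × (2.10 − 1.70) + 1 × 1.40
   = 1.00 + 1.7 + 0.6 + 1.4 = 4.70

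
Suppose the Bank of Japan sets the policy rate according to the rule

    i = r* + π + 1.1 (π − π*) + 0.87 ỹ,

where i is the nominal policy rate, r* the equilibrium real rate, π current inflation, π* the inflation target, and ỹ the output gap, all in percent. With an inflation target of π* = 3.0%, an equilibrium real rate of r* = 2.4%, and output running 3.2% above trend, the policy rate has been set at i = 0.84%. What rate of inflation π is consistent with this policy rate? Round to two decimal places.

-0.50%

Output 3.2% above potential → ỹ = 3.2.
Collecting π: i = r* + (1 + 1.1) π − 1.1 π* + 0.87 ỹ
2.1 π = 0.84 − 2.4 + 1.1 × 3.0 − 0.87 × 3.2 = -1.044
π = -1.044 / 2.1 = -0.50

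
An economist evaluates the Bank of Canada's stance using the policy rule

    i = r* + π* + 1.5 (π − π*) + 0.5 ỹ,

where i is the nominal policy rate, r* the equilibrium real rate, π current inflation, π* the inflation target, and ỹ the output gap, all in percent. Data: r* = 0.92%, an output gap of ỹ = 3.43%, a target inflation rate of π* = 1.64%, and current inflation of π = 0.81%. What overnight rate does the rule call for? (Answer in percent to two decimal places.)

i = 0.92 + 1.64 + 1.5 × (0.81 − 1.64) + 0.5 × 3.43
   = 0.92 + 1.64 − 1.245 + 1.715 = 3.03

3.03%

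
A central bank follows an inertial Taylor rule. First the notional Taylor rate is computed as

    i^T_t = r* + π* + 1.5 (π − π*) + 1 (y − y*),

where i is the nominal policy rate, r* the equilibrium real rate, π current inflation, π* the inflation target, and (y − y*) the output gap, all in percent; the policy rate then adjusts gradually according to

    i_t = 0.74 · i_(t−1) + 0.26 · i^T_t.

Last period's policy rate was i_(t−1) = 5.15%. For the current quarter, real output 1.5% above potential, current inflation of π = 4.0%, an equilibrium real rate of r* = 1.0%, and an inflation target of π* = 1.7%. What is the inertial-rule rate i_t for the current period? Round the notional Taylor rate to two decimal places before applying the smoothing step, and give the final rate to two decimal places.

5.80%

Output 1.5% above potential → (y − y*) = 1.5.
i^T_t = 1.0 + 1.7 + 1.5 × (4.0 − 1.7) + 1 × 1.5
   = 1.0 + 1.7 + 3.45 + 1.5 = 7.65
i_t = 0.74 × 5.15 + 0.26 × 7.65 = 3.811 + 1.989 = 5.80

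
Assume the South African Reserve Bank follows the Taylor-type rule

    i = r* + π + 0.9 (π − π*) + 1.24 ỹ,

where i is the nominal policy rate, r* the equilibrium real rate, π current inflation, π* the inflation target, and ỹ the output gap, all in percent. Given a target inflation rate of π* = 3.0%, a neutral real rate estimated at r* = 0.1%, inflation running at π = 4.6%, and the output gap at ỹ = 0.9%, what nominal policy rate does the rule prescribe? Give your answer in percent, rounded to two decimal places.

7.26%

i = 0.1 + 4.6 + 0.9 × (4.6 − 3.0) + 1.24 × 0.9
   = 0.1 + 4.6 + 1.44 + 1.116 = 7.26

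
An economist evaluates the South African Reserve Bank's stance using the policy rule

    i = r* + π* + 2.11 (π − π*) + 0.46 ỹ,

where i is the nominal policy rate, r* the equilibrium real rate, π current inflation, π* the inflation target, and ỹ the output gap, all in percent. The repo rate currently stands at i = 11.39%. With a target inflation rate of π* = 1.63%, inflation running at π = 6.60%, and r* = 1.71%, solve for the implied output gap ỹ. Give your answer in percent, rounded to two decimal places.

0.46 ỹ = 11.39 − 1.71 − 1.63 − 2.11 × (6.60 − 1.63) = -2.4367
ỹ = -2.4367 / 0.46 = -5.30

-5.30%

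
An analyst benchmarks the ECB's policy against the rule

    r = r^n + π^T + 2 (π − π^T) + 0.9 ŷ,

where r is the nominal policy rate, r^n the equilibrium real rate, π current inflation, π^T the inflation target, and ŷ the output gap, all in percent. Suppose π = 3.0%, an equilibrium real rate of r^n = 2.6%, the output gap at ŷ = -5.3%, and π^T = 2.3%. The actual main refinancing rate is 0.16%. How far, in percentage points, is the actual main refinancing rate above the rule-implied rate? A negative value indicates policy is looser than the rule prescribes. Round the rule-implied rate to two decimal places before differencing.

r = 2.6 + 2.3 + 2 × (3.0 − 2.3) + 0.9 × (-5.3)
   = 2.6 + 2.3 + 1.4 − 4.77 = 1.53
Deviation = 0.16 − 1.53 = -1.37 pp.

-1.37 pp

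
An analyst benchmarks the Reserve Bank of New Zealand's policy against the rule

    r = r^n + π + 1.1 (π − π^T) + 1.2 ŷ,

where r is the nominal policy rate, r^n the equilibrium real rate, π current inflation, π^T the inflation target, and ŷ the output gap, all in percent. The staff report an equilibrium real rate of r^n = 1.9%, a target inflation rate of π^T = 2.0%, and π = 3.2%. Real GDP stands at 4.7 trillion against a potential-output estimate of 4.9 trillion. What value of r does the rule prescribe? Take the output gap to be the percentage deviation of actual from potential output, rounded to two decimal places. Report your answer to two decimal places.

1.52%

Output gap = 100 × (4.7 − 4.9) / 4.9 = -4.08%.
r = 1.90 + 3.20 + 1.1 × (3.20 − 2.00) + 1.2 × (-4.08)
   = 1.90 + 3.2 + 1.32 − 4.896 = 1.52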